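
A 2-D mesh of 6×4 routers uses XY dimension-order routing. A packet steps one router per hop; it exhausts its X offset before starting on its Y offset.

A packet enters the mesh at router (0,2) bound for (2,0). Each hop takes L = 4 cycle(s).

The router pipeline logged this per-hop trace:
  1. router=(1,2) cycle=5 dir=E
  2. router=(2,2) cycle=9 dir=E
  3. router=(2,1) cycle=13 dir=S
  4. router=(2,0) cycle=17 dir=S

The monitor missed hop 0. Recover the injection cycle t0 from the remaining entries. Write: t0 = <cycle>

t0 = 1

At hop 1 the cycle is 5; in general cyc_k = t0 + kL.
t0 = cyc[1] − L = 5 − 4 = 1.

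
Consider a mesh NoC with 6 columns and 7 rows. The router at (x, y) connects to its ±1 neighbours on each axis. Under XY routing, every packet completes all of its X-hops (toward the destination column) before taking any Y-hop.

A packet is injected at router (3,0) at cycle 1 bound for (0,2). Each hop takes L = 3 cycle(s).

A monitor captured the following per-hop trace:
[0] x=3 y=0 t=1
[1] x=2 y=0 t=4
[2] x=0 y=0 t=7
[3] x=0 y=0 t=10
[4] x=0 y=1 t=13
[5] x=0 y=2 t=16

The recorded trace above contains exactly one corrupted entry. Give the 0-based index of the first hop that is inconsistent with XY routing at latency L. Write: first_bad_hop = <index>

check 1→ d=(-1,0) cyc+3: ok
check 2→ d=(-2,0) cyc+3: BAD: non-unit step

first_bad_hop = 2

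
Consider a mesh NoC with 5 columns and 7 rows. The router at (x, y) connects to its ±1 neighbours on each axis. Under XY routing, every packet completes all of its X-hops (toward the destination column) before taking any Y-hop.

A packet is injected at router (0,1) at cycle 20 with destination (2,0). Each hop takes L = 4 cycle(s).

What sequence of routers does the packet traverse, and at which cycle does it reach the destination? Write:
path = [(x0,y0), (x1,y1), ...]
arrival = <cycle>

  0. router=(0,1) cycle=20 (inject)
  1. router=(1,1) cycle=24 dir=E
  2. router=(2,1) cycle=28 dir=E
  3. router=(2,0) cycle=32 dir=S

path = [(0,1), (1,1), (2,1), (2,0)]
arrival = 32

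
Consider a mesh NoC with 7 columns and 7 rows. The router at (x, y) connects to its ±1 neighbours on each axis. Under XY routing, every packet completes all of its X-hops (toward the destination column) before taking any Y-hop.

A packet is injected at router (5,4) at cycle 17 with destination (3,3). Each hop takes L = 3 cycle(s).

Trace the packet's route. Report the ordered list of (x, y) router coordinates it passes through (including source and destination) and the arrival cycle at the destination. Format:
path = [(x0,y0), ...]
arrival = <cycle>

path = [(5,4), (4,4), (3,4), (3,3)]
arrival = 26

  0. router=(5,4) cycle=17 (inject)
  1. router=(4,4) cycle=20 dir=W
  2. router=(3,4) cycle=23 dir=W
  3. router=(3,3) cycle=26 dir=S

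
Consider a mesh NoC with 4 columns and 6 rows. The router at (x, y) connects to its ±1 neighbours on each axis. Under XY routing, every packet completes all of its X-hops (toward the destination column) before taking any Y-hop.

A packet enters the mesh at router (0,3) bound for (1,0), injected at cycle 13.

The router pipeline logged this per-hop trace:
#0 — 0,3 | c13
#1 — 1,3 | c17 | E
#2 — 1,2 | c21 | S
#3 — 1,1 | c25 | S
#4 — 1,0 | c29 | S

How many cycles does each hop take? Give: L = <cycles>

L = 4

From hop 0 (13) to hop 1 (17): +4 cycles.
Per-hop latency L = Δcyc = 4.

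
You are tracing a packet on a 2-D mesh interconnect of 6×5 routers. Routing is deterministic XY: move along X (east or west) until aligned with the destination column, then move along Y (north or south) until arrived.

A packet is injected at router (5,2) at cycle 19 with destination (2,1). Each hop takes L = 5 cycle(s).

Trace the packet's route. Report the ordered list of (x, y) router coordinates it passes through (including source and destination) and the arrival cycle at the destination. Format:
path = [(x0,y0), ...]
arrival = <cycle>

[0] x=5 y=2 t=19
[1] x=4 y=2 t=24 →W
[2] x=3 y=2 t=29 →W
[3] x=2 y=2 t=34 →W
[4] x=2 y=1 t=39 →S

path = [(5,2), (4,2), (3,2), (2,2), (2,1)]
arrival = 39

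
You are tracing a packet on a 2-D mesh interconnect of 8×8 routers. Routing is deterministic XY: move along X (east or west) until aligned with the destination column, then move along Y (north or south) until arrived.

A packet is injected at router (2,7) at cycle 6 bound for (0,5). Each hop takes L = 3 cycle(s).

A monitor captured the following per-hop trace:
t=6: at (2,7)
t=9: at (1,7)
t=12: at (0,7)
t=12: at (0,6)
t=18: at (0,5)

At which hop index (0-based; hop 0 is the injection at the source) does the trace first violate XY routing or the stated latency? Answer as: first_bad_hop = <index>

check 1→ d=(-1,0) cyc+3: ok
check 2→ d=(-1,0) cyc+3: ok
check 3→ d=(0,-1) cyc+0: BAD: Δcyc=0≠L

first_bad_hop = 3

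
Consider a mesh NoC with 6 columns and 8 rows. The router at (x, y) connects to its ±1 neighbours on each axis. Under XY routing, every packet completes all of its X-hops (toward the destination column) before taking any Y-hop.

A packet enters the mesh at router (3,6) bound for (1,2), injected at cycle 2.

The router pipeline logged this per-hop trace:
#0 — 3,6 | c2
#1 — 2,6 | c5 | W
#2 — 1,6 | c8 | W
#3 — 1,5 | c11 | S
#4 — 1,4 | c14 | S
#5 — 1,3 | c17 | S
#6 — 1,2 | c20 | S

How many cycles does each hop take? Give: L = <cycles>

From hop 0 (2) to hop 1 (5): +3 cycles.
That increment is L by definition: L = 3.

L = 3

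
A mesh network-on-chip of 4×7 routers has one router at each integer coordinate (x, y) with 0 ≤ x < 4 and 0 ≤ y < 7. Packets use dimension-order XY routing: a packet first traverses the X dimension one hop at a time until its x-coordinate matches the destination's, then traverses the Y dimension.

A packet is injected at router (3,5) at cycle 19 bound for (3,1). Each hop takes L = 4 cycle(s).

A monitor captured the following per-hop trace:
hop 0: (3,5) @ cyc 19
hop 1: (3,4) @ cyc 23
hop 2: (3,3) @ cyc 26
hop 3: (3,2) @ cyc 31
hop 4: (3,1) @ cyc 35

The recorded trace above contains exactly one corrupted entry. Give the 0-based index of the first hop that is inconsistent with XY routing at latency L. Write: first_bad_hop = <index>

first_bad_hop = 2

hop 1: step (+0,-1), +4 cyc — ok
hop 2: step (+0,-1), +3 cyc — BAD: Δcyc=3≠L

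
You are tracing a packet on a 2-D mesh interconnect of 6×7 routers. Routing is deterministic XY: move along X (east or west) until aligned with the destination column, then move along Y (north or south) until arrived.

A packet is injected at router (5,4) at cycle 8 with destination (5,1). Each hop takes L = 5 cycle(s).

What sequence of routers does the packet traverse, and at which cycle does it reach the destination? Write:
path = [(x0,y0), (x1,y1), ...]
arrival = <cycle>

hop 0: (5,4) @ cyc 8
hop 1: (5,3) @ cyc 13  [S]
hop 2: (5,2) @ cyc 18  [S]
hop 3: (5,1) @ cyc 23  [S]

path = [(5,4), (5,3), (5,2), (5,1)]
arrival = 23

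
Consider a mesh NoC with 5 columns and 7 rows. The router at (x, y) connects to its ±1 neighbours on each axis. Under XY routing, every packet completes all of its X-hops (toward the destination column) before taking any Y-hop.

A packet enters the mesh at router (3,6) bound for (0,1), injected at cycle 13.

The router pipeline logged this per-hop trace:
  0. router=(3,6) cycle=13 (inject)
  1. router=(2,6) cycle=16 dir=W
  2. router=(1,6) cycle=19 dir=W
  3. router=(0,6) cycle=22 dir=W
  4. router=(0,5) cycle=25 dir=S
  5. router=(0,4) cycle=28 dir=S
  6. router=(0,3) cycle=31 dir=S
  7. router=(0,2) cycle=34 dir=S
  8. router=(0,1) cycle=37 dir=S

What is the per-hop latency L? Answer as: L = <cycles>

L = 3

cyc[1] − cyc[0] = 16 − 13 = 3.
That increment is L by definition: L = 3.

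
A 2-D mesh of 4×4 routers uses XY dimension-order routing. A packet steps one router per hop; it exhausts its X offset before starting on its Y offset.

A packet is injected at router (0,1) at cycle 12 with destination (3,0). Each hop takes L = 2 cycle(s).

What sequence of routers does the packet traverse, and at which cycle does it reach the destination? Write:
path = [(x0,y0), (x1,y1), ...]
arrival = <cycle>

t=12: at (0,1)
t=14: at (1,1) after E
t=16: at (2,1) after E
t=18: at (3,1) after E
t=20: at (3,0) after S

path = [(0,1), (1,1), (2,1), (3,1), (3,0)]
arrival = 20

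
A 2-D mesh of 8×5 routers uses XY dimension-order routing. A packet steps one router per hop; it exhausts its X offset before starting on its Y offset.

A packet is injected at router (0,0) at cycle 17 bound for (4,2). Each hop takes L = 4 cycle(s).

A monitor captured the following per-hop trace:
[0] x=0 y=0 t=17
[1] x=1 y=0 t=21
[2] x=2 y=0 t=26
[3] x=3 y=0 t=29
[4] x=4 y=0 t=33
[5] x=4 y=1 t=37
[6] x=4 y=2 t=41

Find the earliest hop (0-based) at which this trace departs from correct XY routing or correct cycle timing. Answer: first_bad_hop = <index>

[1] (+1,+0) / 4c ⇒ ok
[2] (+1,+0) / 5c ⇒ BAD: Δcyc=5≠L

first_bad_hop = 2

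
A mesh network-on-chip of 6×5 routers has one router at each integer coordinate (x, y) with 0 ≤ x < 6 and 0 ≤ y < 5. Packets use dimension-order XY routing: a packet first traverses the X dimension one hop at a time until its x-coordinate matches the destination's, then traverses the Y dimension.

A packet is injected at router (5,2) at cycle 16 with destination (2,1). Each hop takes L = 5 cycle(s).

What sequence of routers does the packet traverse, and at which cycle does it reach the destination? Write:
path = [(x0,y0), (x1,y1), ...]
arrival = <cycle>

path = [(5,2), (4,2), (3,2), (2,2), (2,1)]
arrival = 36

#0 — 5,2 | c16
#1 — 4,2 | c21 | W
#2 — 3,2 | c26 | W
#3 — 2,2 | c31 | W
#4 — 2,1 | c36 | S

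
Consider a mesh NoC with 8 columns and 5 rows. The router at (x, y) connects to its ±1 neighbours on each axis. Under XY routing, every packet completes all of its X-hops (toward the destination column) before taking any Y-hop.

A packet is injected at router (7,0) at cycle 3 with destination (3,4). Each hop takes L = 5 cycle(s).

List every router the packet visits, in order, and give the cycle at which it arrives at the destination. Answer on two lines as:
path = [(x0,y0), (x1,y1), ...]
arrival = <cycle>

path = [(7,0), (6,0), (5,0), (4,0), (3,0), (3,1), (3,2), (3,3), (3,4)]
arrival = 43

  0. router=(7,0) cycle=3 (inject)
  1. router=(6,0) cycle=8 dir=W
  2. router=(5,0) cycle=13 dir=W
  3. router=(4,0) cycle=18 dir=W
  4. router=(3,0) cycle=23 dir=W
  5. router=(3,1) cycle=28 dir=N
  6. router=(3,2) cycle=33 dir=N
  7. router=(3,3) cycle=38 dir=N
  8. router=(3,4) cycle=43 dir=N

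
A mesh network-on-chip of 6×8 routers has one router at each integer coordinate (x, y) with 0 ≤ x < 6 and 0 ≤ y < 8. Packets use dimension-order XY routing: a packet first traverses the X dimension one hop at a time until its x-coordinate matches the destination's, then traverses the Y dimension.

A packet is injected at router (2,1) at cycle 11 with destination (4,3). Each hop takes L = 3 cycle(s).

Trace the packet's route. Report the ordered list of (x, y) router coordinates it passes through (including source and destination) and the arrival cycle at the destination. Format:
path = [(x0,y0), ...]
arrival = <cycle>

[0] x=2 y=1 t=11
[1] x=3 y=1 t=14 →E
[2] x=4 y=1 t=17 →E
[3] x=4 y=2 t=20 →N
[4] x=4 y=3 t=23 →N

path = [(2,1), (3,1), (4,1), (4,2), (4,3)]
arrival = 23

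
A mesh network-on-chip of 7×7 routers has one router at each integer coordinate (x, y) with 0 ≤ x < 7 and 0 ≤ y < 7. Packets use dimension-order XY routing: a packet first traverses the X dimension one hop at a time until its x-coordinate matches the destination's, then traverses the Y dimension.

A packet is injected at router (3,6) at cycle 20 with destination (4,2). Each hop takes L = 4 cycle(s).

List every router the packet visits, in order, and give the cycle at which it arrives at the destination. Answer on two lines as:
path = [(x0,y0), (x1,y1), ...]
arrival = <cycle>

path = [(3,6), (4,6), (4,5), (4,4), (4,3), (4,2)]
arrival = 40

src (3,6)  cyc=20
E→(4,6)  cyc=24
S→(4,5)  cyc=28
S→(4,4)  cyc=32
S→(4,3)  cyc=36
S→(4,2)  cyc=40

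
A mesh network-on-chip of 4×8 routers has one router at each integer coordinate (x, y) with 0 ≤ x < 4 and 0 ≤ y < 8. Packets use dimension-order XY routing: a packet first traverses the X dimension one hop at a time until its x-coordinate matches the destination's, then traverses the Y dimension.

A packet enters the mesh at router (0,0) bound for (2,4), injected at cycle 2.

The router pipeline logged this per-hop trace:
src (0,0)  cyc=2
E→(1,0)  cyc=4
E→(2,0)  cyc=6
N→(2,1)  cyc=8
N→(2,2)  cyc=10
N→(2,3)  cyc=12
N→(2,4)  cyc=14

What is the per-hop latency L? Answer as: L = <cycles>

L = 2

Δcyc across hop 0→1: 4 − 2 = 2.
One hop costs L cycles, so L = 2.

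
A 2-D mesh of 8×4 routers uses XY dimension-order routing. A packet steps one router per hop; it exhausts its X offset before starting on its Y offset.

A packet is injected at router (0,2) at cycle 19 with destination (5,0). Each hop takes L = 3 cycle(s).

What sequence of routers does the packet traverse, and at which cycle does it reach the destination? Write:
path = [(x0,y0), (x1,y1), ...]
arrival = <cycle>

path = [(0,2), (1,2), (2,2), (3,2), (4,2), (5,2), (5,1), (5,0)]
arrival = 40

t=19: at (0,2)
t=22: at (1,2) after E
t=25: at (2,2) after E
t=28: at (3,2) after E
t=31: at (4,2) after E
t=34: at (5,2) after E
t=37: at (5,1) after S
t=40: at (5,0) after S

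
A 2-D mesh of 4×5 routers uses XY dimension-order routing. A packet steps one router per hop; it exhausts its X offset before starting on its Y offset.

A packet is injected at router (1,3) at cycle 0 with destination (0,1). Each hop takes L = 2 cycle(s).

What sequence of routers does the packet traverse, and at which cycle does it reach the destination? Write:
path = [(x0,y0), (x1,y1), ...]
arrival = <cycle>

[0] x=1 y=3 t=0
[1] x=0 y=3 t=2 →W
[2] x=0 y=2 t=4 →S
[3] x=0 y=1 t=6 →S

path = [(1,3), (0,3), (0,2), (0,1)]
arrival = 6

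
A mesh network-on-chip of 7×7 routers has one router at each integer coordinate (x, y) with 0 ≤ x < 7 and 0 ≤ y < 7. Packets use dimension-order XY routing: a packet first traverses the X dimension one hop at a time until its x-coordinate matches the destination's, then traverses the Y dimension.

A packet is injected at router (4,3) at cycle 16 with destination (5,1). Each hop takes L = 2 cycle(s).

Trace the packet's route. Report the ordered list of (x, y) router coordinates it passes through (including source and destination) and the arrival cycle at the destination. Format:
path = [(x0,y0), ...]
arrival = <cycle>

src (4,3)  cyc=16
E→(5,3)  cyc=18
S→(5,2)  cyc=20
S→(5,1)  cyc=22

path = [(4,3), (5,3), (5,2), (5,1)]
arrival = 22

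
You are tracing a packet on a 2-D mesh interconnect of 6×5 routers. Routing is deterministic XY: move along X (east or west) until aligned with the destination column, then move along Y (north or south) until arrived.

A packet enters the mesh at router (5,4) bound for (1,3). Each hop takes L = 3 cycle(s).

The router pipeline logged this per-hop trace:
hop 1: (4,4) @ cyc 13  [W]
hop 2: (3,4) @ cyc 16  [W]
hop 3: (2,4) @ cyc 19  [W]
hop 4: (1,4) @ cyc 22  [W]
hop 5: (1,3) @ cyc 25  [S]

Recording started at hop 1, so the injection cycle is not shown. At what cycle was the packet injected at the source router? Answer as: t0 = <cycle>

t0 = 10

Hop 1 reached at cycle 13; hop k is at t0 + k·L.
Subtract one hop: t0 = 13 − 3 = 10.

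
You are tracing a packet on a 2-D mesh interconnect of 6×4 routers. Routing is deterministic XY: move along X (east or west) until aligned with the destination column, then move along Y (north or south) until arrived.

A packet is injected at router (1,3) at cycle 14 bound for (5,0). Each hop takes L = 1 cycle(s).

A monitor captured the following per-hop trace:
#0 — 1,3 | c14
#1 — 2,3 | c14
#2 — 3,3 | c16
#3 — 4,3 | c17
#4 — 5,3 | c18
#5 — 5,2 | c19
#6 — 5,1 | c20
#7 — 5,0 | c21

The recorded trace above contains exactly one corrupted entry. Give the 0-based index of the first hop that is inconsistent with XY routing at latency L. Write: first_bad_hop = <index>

hop 1: step (+1,+0), +0 cyc — BAD: Δcyc=0≠L

first_bad_hop = 1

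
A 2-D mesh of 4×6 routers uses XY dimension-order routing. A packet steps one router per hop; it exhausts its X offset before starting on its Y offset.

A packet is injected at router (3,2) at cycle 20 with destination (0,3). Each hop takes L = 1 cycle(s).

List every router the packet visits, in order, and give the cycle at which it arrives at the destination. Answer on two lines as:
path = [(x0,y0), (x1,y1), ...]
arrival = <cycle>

[0] x=3 y=2 t=20
[1] x=2 y=2 t=21 →W
[2] x=1 y=2 t=22 →W
[3] x=0 y=2 t=23 →W
[4] x=0 y=3 t=24 →N

path = [(3,2), (2,2), (1,2), (0,2), (0,3)]
arrival = 24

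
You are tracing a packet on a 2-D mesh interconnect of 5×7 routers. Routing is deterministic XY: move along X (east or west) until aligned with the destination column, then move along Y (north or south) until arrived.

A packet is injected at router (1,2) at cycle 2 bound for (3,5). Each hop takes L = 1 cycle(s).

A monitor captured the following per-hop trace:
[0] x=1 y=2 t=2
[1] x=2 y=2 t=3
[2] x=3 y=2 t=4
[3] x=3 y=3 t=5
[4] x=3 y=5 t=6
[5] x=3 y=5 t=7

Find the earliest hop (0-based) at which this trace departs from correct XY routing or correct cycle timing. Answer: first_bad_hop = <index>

[1] (+1,+0) / 1c ⇒ ok
[2] (+1,+0) / 1c ⇒ ok
[3] (+0,+1) / 1c ⇒ ok
[4] (+0,+2) / 1c ⇒ BAD: non-unit step

first_bad_hop = 4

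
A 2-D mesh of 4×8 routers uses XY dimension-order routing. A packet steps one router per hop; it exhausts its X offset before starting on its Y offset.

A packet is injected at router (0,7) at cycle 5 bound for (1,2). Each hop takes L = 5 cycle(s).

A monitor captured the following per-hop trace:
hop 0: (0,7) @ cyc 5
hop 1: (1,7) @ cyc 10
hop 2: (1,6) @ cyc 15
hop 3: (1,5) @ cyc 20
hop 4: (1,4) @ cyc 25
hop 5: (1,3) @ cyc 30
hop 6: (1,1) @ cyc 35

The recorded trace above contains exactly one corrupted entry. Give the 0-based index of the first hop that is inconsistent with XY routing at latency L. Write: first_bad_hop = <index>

check 1→ d=(1,0) cyc+5: ok
check 2→ d=(0,-1) cyc+5: ok
check 3→ d=(0,-1) cyc+5: ok
check 4→ d=(0,-1) cyc+5: ok
check 5→ d=(0,-1) cyc+5: ok
check 6→ d=(0,-2) cyc+5: BAD: non-unit step

first_bad_hop = 6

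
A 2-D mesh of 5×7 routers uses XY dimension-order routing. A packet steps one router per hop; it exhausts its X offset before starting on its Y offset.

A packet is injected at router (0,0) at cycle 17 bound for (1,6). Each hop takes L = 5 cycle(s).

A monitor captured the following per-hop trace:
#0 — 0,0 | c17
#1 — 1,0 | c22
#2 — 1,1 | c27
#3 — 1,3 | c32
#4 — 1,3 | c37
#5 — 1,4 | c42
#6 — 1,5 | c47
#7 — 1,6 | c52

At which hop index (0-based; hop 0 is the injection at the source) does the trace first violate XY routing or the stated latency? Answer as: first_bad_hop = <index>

first_bad_hop = 3

check 1→ d=(1,0) cyc+5: ok
check 2→ d=(0,1) cyc+5: ok
check 3→ d=(0,2) cyc+5: BAD: non-unit step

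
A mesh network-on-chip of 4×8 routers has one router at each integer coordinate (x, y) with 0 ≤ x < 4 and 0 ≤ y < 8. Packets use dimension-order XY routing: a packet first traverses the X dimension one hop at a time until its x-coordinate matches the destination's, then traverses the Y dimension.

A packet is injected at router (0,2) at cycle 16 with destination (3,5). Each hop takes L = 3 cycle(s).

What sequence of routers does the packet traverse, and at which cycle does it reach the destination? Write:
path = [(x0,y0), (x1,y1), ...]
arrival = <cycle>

path = [(0,2), (1,2), (2,2), (3,2), (3,3), (3,4), (3,5)]
arrival = 34

[0] x=0 y=2 t=16
[1] x=1 y=2 t=19 →E
[2] x=2 y=2 t=22 →E
[3] x=3 y=2 t=25 →E
[4] x=3 y=3 t=28 →N
[5] x=3 y=4 t=31 →N
[6] x=3 y=5 t=34 →N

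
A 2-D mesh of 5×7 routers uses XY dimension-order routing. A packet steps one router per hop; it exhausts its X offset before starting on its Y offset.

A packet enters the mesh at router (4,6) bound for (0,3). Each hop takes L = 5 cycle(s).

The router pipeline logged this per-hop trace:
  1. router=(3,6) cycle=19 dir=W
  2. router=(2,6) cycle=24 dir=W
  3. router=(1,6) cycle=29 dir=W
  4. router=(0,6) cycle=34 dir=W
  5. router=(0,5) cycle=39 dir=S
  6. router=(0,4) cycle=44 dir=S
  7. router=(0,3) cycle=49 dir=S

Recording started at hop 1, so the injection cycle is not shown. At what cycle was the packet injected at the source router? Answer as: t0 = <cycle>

t0 = 14

The first recorded entry is hop 1 at cycle 19.
Therefore t0 = 19 − L = 14.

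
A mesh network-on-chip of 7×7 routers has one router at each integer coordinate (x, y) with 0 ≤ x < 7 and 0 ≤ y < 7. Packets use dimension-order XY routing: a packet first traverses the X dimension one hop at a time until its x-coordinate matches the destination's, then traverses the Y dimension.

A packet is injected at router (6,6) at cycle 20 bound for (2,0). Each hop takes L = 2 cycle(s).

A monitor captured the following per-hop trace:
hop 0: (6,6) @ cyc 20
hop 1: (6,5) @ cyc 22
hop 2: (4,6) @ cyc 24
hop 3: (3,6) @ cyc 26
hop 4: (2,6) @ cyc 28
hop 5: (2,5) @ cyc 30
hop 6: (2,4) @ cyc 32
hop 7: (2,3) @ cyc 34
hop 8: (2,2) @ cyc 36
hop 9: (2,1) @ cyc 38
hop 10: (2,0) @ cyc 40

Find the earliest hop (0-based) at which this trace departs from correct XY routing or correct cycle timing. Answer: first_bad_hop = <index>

[1] (+0,-1) / 2c ⇒ BAD: Y-move but x=6≠2

first_bad_hop = 1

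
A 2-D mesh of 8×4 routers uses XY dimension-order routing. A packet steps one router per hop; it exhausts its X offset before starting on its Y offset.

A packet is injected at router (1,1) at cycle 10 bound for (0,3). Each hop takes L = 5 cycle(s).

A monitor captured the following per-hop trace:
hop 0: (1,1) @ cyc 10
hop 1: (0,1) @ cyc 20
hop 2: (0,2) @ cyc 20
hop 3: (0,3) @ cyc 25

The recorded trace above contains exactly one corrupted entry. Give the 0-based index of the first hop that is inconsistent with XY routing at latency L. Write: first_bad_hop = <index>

first_bad_hop = 1

hop 1: step (-1,+0), +10 cyc — BAD: Δcyc=10≠L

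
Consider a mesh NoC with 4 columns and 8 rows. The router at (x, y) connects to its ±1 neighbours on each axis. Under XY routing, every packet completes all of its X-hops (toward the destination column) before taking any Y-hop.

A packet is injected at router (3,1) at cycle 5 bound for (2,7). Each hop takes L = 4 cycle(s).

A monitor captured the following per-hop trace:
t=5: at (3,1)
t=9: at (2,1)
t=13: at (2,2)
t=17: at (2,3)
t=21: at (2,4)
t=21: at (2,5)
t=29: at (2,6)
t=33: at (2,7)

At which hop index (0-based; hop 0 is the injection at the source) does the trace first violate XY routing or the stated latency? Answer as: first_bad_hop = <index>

first_bad_hop = 5

[1] (-1,+0) / 4c ⇒ ok
[2] (+0,+1) / 4c ⇒ ok
[3] (+0,+1) / 4c ⇒ ok
[4] (+0,+1) / 4c ⇒ ok
[5] (+0,+1) / 0c ⇒ BAD: Δcyc=0≠L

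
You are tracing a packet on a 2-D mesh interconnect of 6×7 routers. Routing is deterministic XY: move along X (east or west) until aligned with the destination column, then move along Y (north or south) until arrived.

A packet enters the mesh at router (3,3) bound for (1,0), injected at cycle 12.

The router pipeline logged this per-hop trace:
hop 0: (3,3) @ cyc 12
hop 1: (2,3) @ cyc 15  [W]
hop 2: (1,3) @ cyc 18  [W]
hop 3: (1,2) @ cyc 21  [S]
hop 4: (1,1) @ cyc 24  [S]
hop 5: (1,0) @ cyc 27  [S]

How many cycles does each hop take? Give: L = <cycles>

L = 3

cyc[1] − cyc[0] = 15 − 12 = 3.
One hop costs L cycles, so L = 3.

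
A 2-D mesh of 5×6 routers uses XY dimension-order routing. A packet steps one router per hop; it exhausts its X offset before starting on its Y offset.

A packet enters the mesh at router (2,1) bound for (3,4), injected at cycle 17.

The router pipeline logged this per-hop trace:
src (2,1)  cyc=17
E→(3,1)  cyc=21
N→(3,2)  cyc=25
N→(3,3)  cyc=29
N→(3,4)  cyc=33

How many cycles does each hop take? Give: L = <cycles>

L = 4

Δcyc across hop 0→1: 21 − 17 = 4.
That increment is L by definition: L = 4.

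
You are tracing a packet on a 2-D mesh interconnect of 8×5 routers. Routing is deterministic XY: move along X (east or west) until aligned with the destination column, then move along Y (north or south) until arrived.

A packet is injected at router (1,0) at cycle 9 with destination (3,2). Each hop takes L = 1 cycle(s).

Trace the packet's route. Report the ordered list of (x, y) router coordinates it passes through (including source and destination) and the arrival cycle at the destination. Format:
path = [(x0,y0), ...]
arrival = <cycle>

#0 — 1,0 | c9
#1 — 2,0 | c10 | E
#2 — 3,0 | c11 | E
#3 — 3,1 | c12 | N
#4 — 3,2 | c13 | N

path = [(1,0), (2,0), (3,0), (3,1), (3,2)]
arrival = 13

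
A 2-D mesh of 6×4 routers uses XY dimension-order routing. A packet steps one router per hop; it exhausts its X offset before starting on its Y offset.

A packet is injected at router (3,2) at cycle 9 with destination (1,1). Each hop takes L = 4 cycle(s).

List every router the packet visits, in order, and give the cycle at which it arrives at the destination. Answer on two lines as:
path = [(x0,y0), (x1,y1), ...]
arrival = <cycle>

  0. router=(3,2) cycle=9 (inject)
  1. router=(2,2) cycle=13 dir=W
  2. router=(1,2) cycle=17 dir=W
  3. router=(1,1) cycle=21 dir=S

path = [(3,2), (2,2), (1,2), (1,1)]
arrival = 21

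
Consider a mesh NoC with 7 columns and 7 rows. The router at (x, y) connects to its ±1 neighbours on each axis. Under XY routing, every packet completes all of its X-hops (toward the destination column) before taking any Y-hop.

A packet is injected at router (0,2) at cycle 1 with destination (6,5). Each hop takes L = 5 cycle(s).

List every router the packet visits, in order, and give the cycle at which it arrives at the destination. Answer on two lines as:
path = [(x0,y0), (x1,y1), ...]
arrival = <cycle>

path = [(0,2), (1,2), (2,2), (3,2), (4,2), (5,2), (6,2), (6,3), (6,4), (6,5)]
arrival = 46

#0 — 0,2 | c1
#1 — 1,2 | c6 | E
#2 — 2,2 | c11 | E
#3 — 3,2 | c16 | E
#4 — 4,2 | c21 | E
#5 — 5,2 | c26 | E
#6 — 6,2 | c31 | E
#7 — 6,3 | c36 | N
#8 — 6,4 | c41 | N
#9 — 6,5 | c46 | N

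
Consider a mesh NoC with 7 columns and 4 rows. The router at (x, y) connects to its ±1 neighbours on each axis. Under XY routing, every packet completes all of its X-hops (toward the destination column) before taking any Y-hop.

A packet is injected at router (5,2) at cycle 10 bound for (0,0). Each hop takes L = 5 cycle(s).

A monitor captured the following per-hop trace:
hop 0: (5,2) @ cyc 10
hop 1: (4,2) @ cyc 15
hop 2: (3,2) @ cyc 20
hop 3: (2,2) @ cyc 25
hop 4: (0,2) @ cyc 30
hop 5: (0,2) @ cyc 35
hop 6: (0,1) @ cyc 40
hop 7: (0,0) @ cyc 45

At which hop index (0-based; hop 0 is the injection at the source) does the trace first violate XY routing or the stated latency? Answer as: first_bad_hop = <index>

hop 1: step (-1,+0), +5 cyc — ok
hop 2: step (-1,+0), +5 cyc — ok
hop 3: step (-1,+0), +5 cyc — ok
hop 4: step (-2,+0), +5 cyc — BAD: non-unit step

first_bad_hop = 4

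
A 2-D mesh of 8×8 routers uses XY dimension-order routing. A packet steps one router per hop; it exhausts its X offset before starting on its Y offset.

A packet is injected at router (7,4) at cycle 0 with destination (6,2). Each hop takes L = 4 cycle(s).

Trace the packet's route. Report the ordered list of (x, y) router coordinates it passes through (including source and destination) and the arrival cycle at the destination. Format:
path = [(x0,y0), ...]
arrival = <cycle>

path = [(7,4), (6,4), (6,3), (6,2)]
arrival = 12

#0 — 7,4 | c0
#1 — 6,4 | c4 | W
#2 — 6,3 | c8 | S
#3 — 6,2 | c12 | S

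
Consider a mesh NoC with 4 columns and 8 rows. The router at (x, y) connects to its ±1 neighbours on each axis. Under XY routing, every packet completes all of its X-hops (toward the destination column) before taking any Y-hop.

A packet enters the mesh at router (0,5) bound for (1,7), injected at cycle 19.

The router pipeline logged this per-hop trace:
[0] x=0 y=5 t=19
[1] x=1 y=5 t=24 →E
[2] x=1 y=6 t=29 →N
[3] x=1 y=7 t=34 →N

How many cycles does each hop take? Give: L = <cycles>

L = 5

Δcyc across hop 0→1: 24 − 19 = 5.
Each hop adds L, hence L = 5.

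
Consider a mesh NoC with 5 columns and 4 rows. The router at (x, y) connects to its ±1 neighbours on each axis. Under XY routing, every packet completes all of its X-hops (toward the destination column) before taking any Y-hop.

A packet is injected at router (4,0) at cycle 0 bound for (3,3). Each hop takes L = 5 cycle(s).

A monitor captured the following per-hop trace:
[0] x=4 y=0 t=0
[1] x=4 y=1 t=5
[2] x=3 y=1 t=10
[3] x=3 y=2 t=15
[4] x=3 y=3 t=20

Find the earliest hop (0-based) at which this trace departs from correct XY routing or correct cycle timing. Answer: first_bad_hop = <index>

check 1→ d=(0,1) cyc+5: BAD: Y-move but x=4≠3

first_bad_hop = 1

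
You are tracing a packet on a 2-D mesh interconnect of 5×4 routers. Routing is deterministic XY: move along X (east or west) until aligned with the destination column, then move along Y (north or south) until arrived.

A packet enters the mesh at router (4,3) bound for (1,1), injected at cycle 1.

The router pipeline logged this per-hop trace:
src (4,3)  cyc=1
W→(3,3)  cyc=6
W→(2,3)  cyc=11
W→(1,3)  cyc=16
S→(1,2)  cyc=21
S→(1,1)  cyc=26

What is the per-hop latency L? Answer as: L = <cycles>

cyc[1] − cyc[0] = 6 − 1 = 5.
Per-hop latency L = Δcyc = 5.

L = 5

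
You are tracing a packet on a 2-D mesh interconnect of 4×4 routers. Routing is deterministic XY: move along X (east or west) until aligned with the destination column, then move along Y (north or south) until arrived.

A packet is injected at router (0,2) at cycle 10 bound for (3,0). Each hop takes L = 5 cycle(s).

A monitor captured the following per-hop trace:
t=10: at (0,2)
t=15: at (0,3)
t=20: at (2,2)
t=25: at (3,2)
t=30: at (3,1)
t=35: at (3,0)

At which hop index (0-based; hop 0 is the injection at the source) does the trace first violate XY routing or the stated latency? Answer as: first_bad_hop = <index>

[1] (+0,+1) / 5c ⇒ BAD: Y-move but x=0≠3

first_bad_hop = 1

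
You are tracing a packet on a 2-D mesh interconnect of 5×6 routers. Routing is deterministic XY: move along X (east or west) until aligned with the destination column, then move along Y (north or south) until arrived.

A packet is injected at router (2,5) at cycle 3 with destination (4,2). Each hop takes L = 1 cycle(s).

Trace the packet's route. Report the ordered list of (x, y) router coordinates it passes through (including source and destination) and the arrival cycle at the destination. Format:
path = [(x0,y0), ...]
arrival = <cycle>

[0] x=2 y=5 t=3
[1] x=3 y=5 t=4 →E
[2] x=4 y=5 t=5 →E
[3] x=4 y=4 t=6 →S
[4] x=4 y=3 t=7 →S
[5] x=4 y=2 t=8 →S

path = [(2,5), (3,5), (4,5), (4,4), (4,3), (4,2)]
arrival = 8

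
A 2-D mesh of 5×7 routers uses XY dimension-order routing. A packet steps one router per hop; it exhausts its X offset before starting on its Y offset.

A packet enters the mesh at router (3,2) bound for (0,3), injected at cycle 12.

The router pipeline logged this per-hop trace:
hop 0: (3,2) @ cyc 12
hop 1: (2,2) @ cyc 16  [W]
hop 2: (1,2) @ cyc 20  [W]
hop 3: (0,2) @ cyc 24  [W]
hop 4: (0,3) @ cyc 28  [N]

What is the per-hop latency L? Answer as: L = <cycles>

cyc[1] − cyc[0] = 16 − 12 = 4.
Per-hop latency L = Δcyc = 4.

L = 4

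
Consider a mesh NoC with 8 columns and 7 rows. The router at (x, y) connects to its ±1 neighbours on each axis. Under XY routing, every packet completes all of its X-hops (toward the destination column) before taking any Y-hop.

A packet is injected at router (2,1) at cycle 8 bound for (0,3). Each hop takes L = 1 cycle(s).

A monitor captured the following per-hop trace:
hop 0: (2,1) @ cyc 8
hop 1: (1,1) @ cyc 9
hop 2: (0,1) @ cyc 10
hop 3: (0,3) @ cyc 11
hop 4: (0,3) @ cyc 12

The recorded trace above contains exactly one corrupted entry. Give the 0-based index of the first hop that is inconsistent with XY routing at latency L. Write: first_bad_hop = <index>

check 1→ d=(-1,0) cyc+1: ok
check 2→ d=(-1,0) cyc+1: ok
check 3→ d=(0,2) cyc+1: BAD: non-unit step

first_bad_hop = 3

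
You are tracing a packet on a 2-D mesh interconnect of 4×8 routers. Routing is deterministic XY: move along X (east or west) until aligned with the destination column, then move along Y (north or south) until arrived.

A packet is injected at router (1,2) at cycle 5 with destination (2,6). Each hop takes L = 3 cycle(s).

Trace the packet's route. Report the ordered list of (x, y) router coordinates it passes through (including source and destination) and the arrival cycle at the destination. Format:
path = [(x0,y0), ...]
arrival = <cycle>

path = [(1,2), (2,2), (2,3), (2,4), (2,5), (2,6)]
arrival = 20

  0. router=(1,2) cycle=5 (inject)
  1. router=(2,2) cycle=8 dir=E
  2. router=(2,3) cycle=11 dir=N
  3. router=(2,4) cycle=14 dir=N
  4. router=(2,5) cycle=17 dir=N
  5. router=(2,6) cycle=20 dir=N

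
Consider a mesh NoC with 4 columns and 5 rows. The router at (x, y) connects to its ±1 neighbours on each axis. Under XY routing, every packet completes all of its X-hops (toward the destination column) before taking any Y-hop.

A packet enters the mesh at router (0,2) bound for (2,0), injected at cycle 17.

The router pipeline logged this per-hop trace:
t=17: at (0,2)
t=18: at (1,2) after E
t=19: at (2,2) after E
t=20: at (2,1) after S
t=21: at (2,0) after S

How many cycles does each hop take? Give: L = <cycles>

L = 1

cyc[1] − cyc[0] = 18 − 17 = 1.
Each hop adds L, hence L = 1.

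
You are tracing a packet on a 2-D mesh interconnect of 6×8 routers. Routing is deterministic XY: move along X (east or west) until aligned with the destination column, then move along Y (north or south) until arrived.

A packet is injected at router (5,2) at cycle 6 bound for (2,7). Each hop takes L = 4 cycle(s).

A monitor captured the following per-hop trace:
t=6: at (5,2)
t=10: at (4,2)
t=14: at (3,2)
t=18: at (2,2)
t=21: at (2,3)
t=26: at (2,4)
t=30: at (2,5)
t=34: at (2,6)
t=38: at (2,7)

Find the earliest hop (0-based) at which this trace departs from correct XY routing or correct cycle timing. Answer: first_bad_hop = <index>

first_bad_hop = 4

check 1→ d=(-1,0) cyc+4: ok
check 2→ d=(-1,0) cyc+4: ok
check 3→ d=(-1,0) cyc+4: ok
check 4→ d=(0,1) cyc+3: BAD: Δcyc=3≠L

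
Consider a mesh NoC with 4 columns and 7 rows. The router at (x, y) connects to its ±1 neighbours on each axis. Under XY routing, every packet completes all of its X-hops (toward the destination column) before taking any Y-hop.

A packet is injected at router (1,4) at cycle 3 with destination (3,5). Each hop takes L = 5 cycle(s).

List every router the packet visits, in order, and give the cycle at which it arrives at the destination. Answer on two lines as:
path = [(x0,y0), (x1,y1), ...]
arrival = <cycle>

path = [(1,4), (2,4), (3,4), (3,5)]
arrival = 18

#0 — 1,4 | c3
#1 — 2,4 | c8 | E
#2 — 3,4 | c13 | E
#3 — 3,5 | c18 | N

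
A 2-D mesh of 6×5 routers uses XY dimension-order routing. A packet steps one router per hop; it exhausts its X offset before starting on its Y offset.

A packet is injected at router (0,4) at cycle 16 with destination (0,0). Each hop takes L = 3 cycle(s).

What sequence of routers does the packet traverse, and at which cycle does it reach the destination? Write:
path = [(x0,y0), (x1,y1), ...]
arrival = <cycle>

path = [(0,4), (0,3), (0,2), (0,1), (0,0)]
arrival = 28

#0 — 0,4 | c16
#1 — 0,3 | c19 | S
#2 — 0,2 | c22 | S
#3 — 0,1 | c25 | S
#4 — 0,0 | c28 | S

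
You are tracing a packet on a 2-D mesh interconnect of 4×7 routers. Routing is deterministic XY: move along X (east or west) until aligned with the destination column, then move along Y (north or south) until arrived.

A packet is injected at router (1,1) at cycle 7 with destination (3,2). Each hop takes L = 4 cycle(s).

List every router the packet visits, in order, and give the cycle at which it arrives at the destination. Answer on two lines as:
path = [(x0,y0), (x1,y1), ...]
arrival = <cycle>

path = [(1,1), (2,1), (3,1), (3,2)]
arrival = 19

hop 0: (1,1) @ cyc 7
hop 1: (2,1) @ cyc 11  [E]
hop 2: (3,1) @ cyc 15  [E]
hop 3: (3,2) @ cyc 19  [N]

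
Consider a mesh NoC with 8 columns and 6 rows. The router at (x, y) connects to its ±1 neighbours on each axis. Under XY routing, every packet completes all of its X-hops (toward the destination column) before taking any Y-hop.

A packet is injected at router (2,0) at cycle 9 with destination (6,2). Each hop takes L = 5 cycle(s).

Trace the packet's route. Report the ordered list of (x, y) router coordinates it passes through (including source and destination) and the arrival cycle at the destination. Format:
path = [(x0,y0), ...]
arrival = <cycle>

src (2,0)  cyc=9
E→(3,0)  cyc=14
E→(4,0)  cyc=19
E→(5,0)  cyc=24
E→(6,0)  cyc=29
N→(6,1)  cyc=34
N→(6,2)  cyc=39

path = [(2,0), (3,0), (4,0), (5,0), (6,0), (6,1), (6,2)]
arrival = 39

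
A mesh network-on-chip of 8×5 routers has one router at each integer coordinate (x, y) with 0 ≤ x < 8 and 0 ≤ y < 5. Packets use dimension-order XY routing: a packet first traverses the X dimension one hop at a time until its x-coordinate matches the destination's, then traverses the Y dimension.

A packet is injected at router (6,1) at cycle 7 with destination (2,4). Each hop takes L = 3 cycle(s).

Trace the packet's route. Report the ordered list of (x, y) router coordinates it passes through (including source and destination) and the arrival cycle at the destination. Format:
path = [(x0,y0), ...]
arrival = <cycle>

  0. router=(6,1) cycle=7 (inject)
  1. router=(5,1) cycle=10 dir=W
  2. router=(4,1) cycle=13 dir=W
  3. router=(3,1) cycle=16 dir=W
  4. router=(2,1) cycle=19 dir=W
  5. router=(2,2) cycle=22 dir=N
  6. router=(2,3) cycle=25 dir=N
  7. router=(2,4) cycle=28 dir=N

path = [(6,1), (5,1), (4,1), (3,1), (2,1), (2,2), (2,3), (2,4)]
arrival = 28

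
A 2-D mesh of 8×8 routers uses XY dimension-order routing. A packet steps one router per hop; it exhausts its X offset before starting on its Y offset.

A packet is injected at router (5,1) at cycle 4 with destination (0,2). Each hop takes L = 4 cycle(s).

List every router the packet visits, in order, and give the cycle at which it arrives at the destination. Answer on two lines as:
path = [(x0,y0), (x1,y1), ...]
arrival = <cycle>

[0] x=5 y=1 t=4
[1] x=4 y=1 t=8 →W
[2] x=3 y=1 t=12 →W
[3] x=2 y=1 t=16 →W
[4] x=1 y=1 t=20 →W
[5] x=0 y=1 t=24 →W
[6] x=0 y=2 t=28 →N

path = [(5,1), (4,1), (3,1), (2,1), (1,1), (0,1), (0,2)]
arrival = 28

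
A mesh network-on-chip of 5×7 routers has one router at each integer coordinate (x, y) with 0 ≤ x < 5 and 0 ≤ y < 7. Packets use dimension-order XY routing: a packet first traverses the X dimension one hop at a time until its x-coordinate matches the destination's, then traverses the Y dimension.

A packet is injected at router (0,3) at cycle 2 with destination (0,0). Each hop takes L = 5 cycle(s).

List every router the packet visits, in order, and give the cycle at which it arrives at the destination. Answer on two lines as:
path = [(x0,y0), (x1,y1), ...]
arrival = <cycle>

path = [(0,3), (0,2), (0,1), (0,0)]
arrival = 17

t=2: at (0,3)
t=7: at (0,2) after S
t=12: at (0,1) after S
t=17: at (0,0) after S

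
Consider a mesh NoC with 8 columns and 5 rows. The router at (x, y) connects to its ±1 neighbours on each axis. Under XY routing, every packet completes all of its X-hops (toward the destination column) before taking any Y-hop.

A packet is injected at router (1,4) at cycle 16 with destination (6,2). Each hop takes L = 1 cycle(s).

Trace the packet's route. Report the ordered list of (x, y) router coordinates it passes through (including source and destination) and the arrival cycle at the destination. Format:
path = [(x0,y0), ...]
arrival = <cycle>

path = [(1,4), (2,4), (3,4), (4,4), (5,4), (6,4), (6,3), (6,2)]
arrival = 23

#0 — 1,4 | c16
#1 — 2,4 | c17 | E
#2 — 3,4 | c18 | E
#3 — 4,4 | c19 | E
#4 — 5,4 | c20 | E
#5 — 6,4 | c21 | E
#6 — 6,3 | c22 | S
#7 — 6,2 | c23 | S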